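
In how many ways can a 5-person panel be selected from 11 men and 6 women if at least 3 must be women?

Sum over valid woman counts:
C(6,3)C(11,2) = 1100
C(6,4)C(11,1) = 165
C(6,5)C(11,0) = 6
Total: 1100 + 165 + 6.

Final answer: 1271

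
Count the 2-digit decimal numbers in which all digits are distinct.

First digit: 9 (not 0). Second: 9 (not first). Third: 8, etc.
Total: 9 x 9.

Final answer: 81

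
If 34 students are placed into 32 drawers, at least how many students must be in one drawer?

By the pigeonhole principle: ceiling(34/32).

Final answer: 2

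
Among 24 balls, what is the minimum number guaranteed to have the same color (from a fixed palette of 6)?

There are 6 possible values for color (from a fixed palette of 6). With 24 balls and 6 categories, by pigeonhole: ceiling(24/6).

Final answer: 4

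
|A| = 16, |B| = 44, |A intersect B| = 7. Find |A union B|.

|A union B| = |A| + |B| - |A intersect B| = 16 + 44 - 7.

Final answer: 53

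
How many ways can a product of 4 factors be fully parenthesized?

The structures are counted by the Catalan number C_n. Here n = 4 - 1 = 3.
Using C_0 = 1 and C_(k+1) = C_k x 2(2k+1)/(k+2), build up term by term: C_1=1, C_2=2, C_3=5.

Final answer: C_{3} = 5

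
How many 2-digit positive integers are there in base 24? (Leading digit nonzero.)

In base 24, the leading digit has 23 choices (1..23); each of the remaining 1 digits has 24 choices.
Total: 23 x 24^1.

Final answer: 552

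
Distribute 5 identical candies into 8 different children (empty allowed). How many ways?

Stars and bars: C(n+k-1, k-1) = C(12,7).

Final answer: C(12,7) = 792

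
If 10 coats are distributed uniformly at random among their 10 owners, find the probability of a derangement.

Derangements satisfy D(n) = (n-1)(D(n-1) + D(n-2)), starting from D(0)=1, D(1)=0.
Building up: D(2)=1, D(3)=2, D(4)=9, D(5)=44, D(6)=265, D(7)=1854, D(8)=14833, D(9)=133496, D(10)=1334961.
Total arrangements: 10! = 3628800.
Probability = D(10)/10! = 16481/44800.

Final answer: D(10)/10! = 1334961/3628800 = 0.367879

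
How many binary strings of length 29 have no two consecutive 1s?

A valid string ends in 0 (append to any length-(n-1) valid string) or in 01 (append to any length-(n-2) valid string), so a(n) = a(n-1) + a(n-2) with a(1)=2, a(2)=3.
Computing successive values: a(1)=2, a(2)=3, a(3)=5, a(4)=8, a(5)=13, a(6)=21, a(7)=34, a(8)=55, a(9)=89, a(10)=144, a(11)=233, a(12)=377, a(13)=610, a(14)=987, a(15)=1597, a(16)=2584, a(17)=4181, a(18)=6765, a(19)=10946, a(20)=17711, a(21)=28657, a(22)=46368, a(23)=75025, a(24)=121393, a(25)=196418, a(26)=317811, a(27)=514229, a(28)=832040, a(29)=1346269.

Final answer: 1346269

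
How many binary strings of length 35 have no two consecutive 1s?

Classify by the final bit: ...0 gives a(n-1) strings, ...01 gives a(n-2) strings. Thus a(n) = a(n-1) + a(n-2) with a(1)=2, a(2)=3.
Computing successive values: a(1)=2, a(2)=3, a(3)=5, a(4)=8, a(5)=13, a(6)=21, a(7)=34, a(8)=55, a(9)=89, a(10)=144, a(11)=233, a(12)=377, a(13)=610, a(14)=987, a(15)=1597, a(16)=2584, a(17)=4181, a(18)=6765, a(19)=10946, a(20)=17711, a(21)=28657, a(22)=46368, a(23)=75025, a(24)=121393, a(25)=196418, a(26)=317811, a(27)=514229, a(28)=832040, a(29)=1346269, a(30)=2178309, a(31)=3524578, a(32)=5702887, a(33)=9227465, a(34)=14930352, a(35)=24157817.

Final answer: 24157817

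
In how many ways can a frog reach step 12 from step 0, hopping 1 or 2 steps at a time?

Let f(n) count the ways. The last step is size 1 or 2, so f(n) = f(n-1) + f(n-2) with f(1)=1, f(2)=2.
Iterating the recurrence: f(1)=1, f(2)=2, f(3)=3, f(4)=5, f(5)=8, f(6)=13, f(7)=21, f(8)=34, f(9)=55, f(10)=89, f(11)=144, f(12)=233.

Final answer: 233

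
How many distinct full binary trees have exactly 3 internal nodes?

This is a standard Catalan-number count: the answer is C_n. Here n = 3.
C_n = (2n)!/(n!(n+1)!), so C_{3} = 6!/(3! x 4!) = C(6,3)/4 = 20/4.

Final answer: C_{3} = 5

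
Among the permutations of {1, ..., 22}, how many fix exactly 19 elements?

Choose which 19 elements are fixed: C(22,19) = 1540.
Derange the remaining 3 using D(j) = (j-1)(D(j-1) + D(j-2)), D(0)=1, D(1)=0: D(2)=1, D(3)=2.
Total: 1540 x 2.

Final answer: C(22,19) D(3) = 3080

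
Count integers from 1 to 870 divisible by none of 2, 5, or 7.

|div by 2|=435, |div by 5|=174, |div by 7|=124.
|div by 2&5|=87, |div by 2&7|=62, |div by 5&7|=24, |div by all|=12.
By inclusion-exclusion, divisible by at least one: 435+174+124-87-62-24+12 = 572.
Not divisible by any: 870 - 572.

Final answer: 298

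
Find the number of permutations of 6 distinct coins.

The number of ways to arrange 6 distinct objects is 6!.

Final answer: 6! = 720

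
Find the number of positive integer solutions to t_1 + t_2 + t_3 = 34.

Substitute t'_i = t_i - 1 (so t'_i >= 0). Then sum t'_i = 34 - 3 = 31.
Stars and bars: C(31+3-1, 3-1) = C(33,2).

Final answer: C(33,2) = 528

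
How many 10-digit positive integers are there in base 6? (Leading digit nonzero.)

Leading digit: 5 options (nonzero). Other 9 digit(s): 6 options each.
Total: 5 x 6^9.

Final answer: 50388480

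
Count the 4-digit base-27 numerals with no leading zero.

In base 27, the leading digit has 26 choices (1..26); each of the remaining 3 digits has 27 choices.
Total: 26 x 27^3.

Final answer: 511758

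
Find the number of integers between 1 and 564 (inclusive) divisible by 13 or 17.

Multiples of 13: 43. Multiples of 17: 33. Of both (lcm=221): 2.
By inclusion-exclusion: 43 + 33 - 2.

Final answer: 74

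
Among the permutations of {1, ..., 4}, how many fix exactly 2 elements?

Choose which 2 elements are fixed: C(4,2) = 6.
Derange the remaining 2 using D(j) = (j-1)(D(j-1) + D(j-2)), D(0)=1, D(1)=0: D(2)=1.
Total: 6 x 1.

Final answer: C(4,2) D(2) = 6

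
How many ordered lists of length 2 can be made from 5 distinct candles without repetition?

P(5,2) = 5!/(5-2)! = 5!/3!.

Final answer: P(5,2) = 20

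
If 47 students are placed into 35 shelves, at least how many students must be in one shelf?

By the pigeonhole principle: ceiling(47/35).

Final answer: 2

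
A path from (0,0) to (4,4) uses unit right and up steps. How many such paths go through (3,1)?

Paths (0,0)->(3,1): C(4,1) = 4.
Paths (3,1)->(4,4): C(4,3) = 4.
By multiplication principle: 4 x 4.

Final answer: 16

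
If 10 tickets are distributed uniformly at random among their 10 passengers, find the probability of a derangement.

D(n) = (n-1)(D(n-1) + D(n-2)), D(0)=1, D(1)=0.
Building up: D(2)=1, D(3)=2, D(4)=9, D(5)=44, D(6)=265, D(7)=1854, D(8)=14833, D(9)=133496, D(10)=1334961.
Total arrangements: 10! = 3628800.
Probability = D(10)/10! = 16481/44800.

Final answer: D(10)/10! = 1334961/3628800 = 0.367879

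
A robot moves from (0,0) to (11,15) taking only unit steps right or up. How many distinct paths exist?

Each path has 11 right steps and 15 up steps in some order (26 steps total).
Choose which 15 of the 26 steps are up: C(26,15).

Final answer: C(26,15) = 7726160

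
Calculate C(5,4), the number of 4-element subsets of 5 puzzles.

C(5,4) = 5!/(4! x (5-4)!).

Final answer: C(5,4) = 5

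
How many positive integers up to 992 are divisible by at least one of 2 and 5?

Multiples of 2: 496. Multiples of 5: 198. Of both (lcm=10): 99.
By inclusion-exclusion: 496 + 198 - 99.

Final answer: 595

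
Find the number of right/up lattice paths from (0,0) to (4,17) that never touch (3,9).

Total paths to (4,17): C(21,17) = 5985.
Paths through (3,9): C(12,9) x C(9,8) = 1980.
Avoiding (3,9): 5985 - 1980.

Final answer: 4005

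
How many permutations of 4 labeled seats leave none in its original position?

D(n) = (n-1)(D(n-1) + D(n-2)), D(0)=1, D(1)=0.
D(2) = 1 x (0 + 1) = 1
D(3) = 2 x (1 + 0) = 2
D(4) = 3 x (D(3) + D(2)) = 3 x (2 + 1)

Final answer: D(4) = 9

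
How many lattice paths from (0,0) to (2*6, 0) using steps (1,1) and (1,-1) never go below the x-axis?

Total monotonic paths to (6,6): C(12,6) = 924.
Reflecting each bad path at its first crossing gives a bijection with paths to (5,7): C(12,7) = 792.
Valid Dyck paths: 924 - 792.
(This is the Catalan number C_{6}.)

Final answer: C_{6} = 132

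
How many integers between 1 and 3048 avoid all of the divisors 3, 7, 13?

|div by 3|=1016, |div by 7|=435, |div by 13|=234.
|div by 3&7|=145, |div by 3&13|=78, |div by 7&13|=33, |div by all|=11.
By inclusion-exclusion, divisible by at least one: 1016+435+234-145-78-33+11 = 1440.
Not divisible by any: 3048 - 1440.

Final answer: 1608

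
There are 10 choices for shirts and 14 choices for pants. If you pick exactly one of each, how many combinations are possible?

By the multiplication principle: 10 x 14.

Final answer: 140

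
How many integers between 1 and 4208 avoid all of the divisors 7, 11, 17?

|div by 7|=601, |div by 11|=382, |div by 17|=247.
|div by 7&11|=54, |div by 7&17|=35, |div by 11&17|=22, |div by all|=3.
By inclusion-exclusion, divisible by at least one: 601+382+247-54-35-22+3 = 1122.
Not divisible by any: 4208 - 1122.

Final answer: 3086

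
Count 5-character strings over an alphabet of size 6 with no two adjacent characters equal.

First character: 6 choices. Each subsequent: 5 choices (must differ from the previous one).
Total: 6 x 5^4.

Final answer: 6 x 5^{4} = 3750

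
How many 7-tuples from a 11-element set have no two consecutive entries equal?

First character: 11 choices. Each subsequent: 10 choices (must differ from the previous one).
Total: 11 x 10^6.

Final answer: 11 x 10^{6} = 11000000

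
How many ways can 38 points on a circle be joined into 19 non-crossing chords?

This is counted by the nth Catalan number C_n. Here n = 38/2 = 19.
C_n = (2n)!/(n!(n+1)!), so C_{19} = 38!/(19! x 20!) = C(38,19)/20 = 35345263800/20.

Final answer: C_{19} = 1767263190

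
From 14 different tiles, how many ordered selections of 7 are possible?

P(14,7) = 14!/(14-7)! = 14!/7!.

Final answer: P(14,7) = 17297280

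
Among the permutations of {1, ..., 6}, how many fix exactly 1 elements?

Choose which 1 elements are fixed: C(6,1) = 6.
Derange the remaining 5 using D(j) = (j-1)(D(j-1) + D(j-2)), D(0)=1, D(1)=0: D(2)=1, D(3)=2, D(4)=9, D(5)=44.
Total: 6 x 44.

Final answer: C(6,1) D(5) = 264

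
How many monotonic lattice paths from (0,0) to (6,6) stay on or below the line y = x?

Total monotonic paths to (6,6): C(12,6) = 924.
A path is bad iff it touches y = x + 1; reflecting its initial segment maps bad paths bijectively onto all paths to (5,7), of which there are C(12,7) = 792.
Valid Dyck paths: 924 - 792.
(Equivalently, C_{6} = C(12,6)/7 = 924/7.)

Final answer: C_{6} = 132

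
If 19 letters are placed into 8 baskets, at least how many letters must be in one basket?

By the pigeonhole principle: ceiling(19/8).

Final answer: 3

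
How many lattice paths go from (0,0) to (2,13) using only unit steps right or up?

Each path has 2 right steps and 13 up steps in some order (15 steps total).
Choose which 13 of the 15 steps are up: C(15,13).

Final answer: C(15,13) = 105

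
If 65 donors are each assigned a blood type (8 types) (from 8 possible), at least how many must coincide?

There are 8 possible values for blood type (8 types). With 65 donors and 8 categories, by pigeonhole: ceiling(65/8).

Final answer: 9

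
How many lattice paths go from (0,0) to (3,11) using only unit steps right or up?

Each path has 3 right steps and 11 up steps in some order (14 steps total).
Choose which 11 of the 14 steps are up: C(14,11).

Final answer: C(14,11) = 364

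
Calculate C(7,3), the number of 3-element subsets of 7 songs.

C(7,3) = 7!/(3! x (7-3)!).

Final answer: C(7,3) = 35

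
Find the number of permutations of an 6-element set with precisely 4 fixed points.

Choose which 4 elements are fixed: C(6,4) = 15.
Derange the remaining 2 using D(j) = (j-1)(D(j-1) + D(j-2)), D(0)=1, D(1)=0: D(2)=1.
Total: 15 x 1.

Final answer: C(6,4) D(2) = 15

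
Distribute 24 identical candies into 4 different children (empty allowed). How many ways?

Stars and bars: C(n+k-1, k-1) = C(27,3).

Final answer: C(27,3) = 2925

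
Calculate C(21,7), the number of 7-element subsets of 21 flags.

C(21,7) = 21!/(7! x (21-7)!).

Final answer: C(21,7) = 116280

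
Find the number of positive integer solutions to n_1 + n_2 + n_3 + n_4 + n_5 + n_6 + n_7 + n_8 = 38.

Substitute n'_i = n_i - 1 (so n'_i >= 0). Then sum n'_i = 38 - 8 = 30.
Stars and bars: C(30+8-1, 8-1) = C(37,7).

Final answer: C(37,7) = 10295472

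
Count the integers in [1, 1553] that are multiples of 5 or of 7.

Multiples of 5: 310. Multiples of 7: 221. Of both (lcm=35): 44.
By inclusion-exclusion: 310 + 221 - 44.

Final answer: 487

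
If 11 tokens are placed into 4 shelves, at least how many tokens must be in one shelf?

By the pigeonhole principle: ceiling(11/4).

Final answer: 3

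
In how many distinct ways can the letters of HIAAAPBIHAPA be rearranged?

Letters (A:5, B:1, H:2, I:2, P:2). Total letters: 12.
Permutations = 12!/(5! x 2! x 2! x 2!).

Final answer: 498960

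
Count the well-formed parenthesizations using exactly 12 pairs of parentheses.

This is a standard Catalan-number count: the answer is C_n. Here n = 12 (pairs).
Using C_0 = 1 and C_(k+1) = C_k x 2(2k+1)/(k+2), build up term by term: C_1=1, C_2=2, C_3=5, C_4=14, C_5=42, C_6=132, C_7=429, C_8=1430, C_9=4862, C_10=16796, C_11=58786, C_12=208012.

Final answer: C_{12} = 208012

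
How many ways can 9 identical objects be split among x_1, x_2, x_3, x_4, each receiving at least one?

Substitute x'_i = x_i - 1 (so x'_i >= 0). Then sum x'_i = 9 - 4 = 5.
Stars and bars: C(5+4-1, 4-1) = C(8,3).

Final answer: C(8,3) = 56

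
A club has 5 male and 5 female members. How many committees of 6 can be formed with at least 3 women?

Sum over valid woman counts:
C(5,3)C(5,3) = 100
C(5,4)C(5,2) = 50
C(5,5)C(5,1) = 5
Total: 100 + 50 + 5.

Final answer: 155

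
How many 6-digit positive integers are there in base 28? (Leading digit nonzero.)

These are the integers in [28^5, 28^6), so the count is 28^6 - 28^5 = 27 x 28^5.

Final answer: 464679936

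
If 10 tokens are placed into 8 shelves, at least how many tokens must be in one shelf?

By the pigeonhole principle: ceiling(10/8).

Final answer: 2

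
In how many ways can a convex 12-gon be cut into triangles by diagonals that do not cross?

This is a standard Catalan-number count: the answer is C_n. Here n = 12 - 2 = 10.
C_n = C(2n,n) - C(2n,n+1), so C_{10} = C(20,10) - C(20,11) = 184756 - 167960.

Final answer: C_{10} = 16796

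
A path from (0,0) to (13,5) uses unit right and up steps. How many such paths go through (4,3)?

Paths (0,0)->(4,3): C(7,3) = 35.
Paths (4,3)->(13,5): C(11,2) = 55.
By multiplication principle: 35 x 55.

Final answer: 1925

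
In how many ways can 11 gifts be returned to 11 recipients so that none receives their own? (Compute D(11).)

Use the recurrence D(n) = (n-1)(D(n-1) + D(n-2)) with D(0)=1, D(1)=0.
D(2) = 1 x (0 + 1) = 1
D(3) = 2 x (1 + 0) = 2
D(4) = 3 x (2 + 1) = 9
D(5) = 4 x (9 + 2) = 44
D(6) = 5 x (44 + 9) = 265
D(7) = 6 x (265 + 44) = 1854
D(8) = 7 x (1854 + 265) = 14833
D(9) = 8 x (14833 + 1854) = 133496
D(10) = 9 x (133496 + 14833) = 1334961
D(11) = 10 x (D(10) + D(9)) = 10 x (1334961 + 133496)

Final answer: D(11) = 14684570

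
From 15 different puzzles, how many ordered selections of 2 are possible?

P(15,2) = 15!/(15-2)! = 15!/13!.

Final answer: P(15,2) = 210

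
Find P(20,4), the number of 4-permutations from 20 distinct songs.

P(20,4) = 20!/(20-4)! = 20!/16!.

Final answer: P(20,4) = 116280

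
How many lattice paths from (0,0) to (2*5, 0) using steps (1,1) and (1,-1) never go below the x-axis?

Total monotonic paths to (5,5): C(10,5) = 252.
Reflecting each bad path at its first crossing gives a bijection with paths to (4,6): C(10,6) = 210.
Valid Dyck paths: 252 - 210.
(This is the Catalan number C_{5}.)

Final answer: C_{5} = 42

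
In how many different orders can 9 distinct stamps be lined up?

The number of ways to arrange 9 distinct objects is 9!.

Final answer: 9! = 362880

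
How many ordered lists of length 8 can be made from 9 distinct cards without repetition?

P(9,8) = 9!/(9-8)! = 9!/1!.

Final answer: P(9,8) = 362880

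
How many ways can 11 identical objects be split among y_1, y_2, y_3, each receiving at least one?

Substitute y'_i = y_i - 1 (so y'_i >= 0). Then sum y'_i = 11 - 3 = 8.
Stars and bars: C(8+3-1, 3-1) = C(10,2).

Final answer: C(10,2) = 45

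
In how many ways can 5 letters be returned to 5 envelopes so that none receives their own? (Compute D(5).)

Derangements satisfy D(n) = (n-1)(D(n-1) + D(n-2)), starting from D(0)=1, D(1)=0.
D(2) = 1 x (0 + 1) = 1
D(3) = 2 x (1 + 0) = 2
D(4) = 3 x (2 + 1) = 9
D(5) = 4 x (D(4) + D(3)) = 4 x (9 + 2)

Final answer: D(5) = 44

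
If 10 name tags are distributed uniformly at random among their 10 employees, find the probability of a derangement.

Derangements satisfy D(n) = (n-1)(D(n-1) + D(n-2)), starting from D(0)=1, D(1)=0.
Building up: D(2)=1, D(3)=2, D(4)=9, D(5)=44, D(6)=265, D(7)=1854, D(8)=14833, D(9)=133496, D(10)=1334961.
Total arrangements: 10! = 3628800.
Probability = D(10)/10! = 16481/44800.

Final answer: D(10)/10! = 1334961/3628800 = 0.367879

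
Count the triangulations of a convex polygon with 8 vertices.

This is counted by the nth Catalan number C_n. Here n = 8 - 2 = 6.
C_n = C(2n,n)/(n+1), so C_{6} = C(12,6)/7 = 924/7.

Final answer: C_{6} = 132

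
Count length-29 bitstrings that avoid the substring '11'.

Classify by the final bit: ...0 gives a(n-1) strings, ...01 gives a(n-2) strings. Thus a(n) = a(n-1) + a(n-2) with a(1)=2, a(2)=3.
Iterating the recurrence: a(1)=2, a(2)=3, a(3)=5, a(4)=8, a(5)=13, a(6)=21, a(7)=34, a(8)=55, a(9)=89, a(10)=144, a(11)=233, a(12)=377, a(13)=610, a(14)=987, a(15)=1597, a(16)=2584, a(17)=4181, a(18)=6765, a(19)=10946, a(20)=17711, a(21)=28657, a(22)=46368, a(23)=75025, a(24)=121393, a(25)=196418, a(26)=317811, a(27)=514229, a(28)=832040, a(29)=1346269.

Final answer: 1346269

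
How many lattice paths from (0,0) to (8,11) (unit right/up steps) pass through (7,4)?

Paths (0,0)->(7,4): C(11,4) = 330.
Paths (7,4)->(8,11): C(8,7) = 8.
By multiplication principle: 330 x 8.

Final answer: 2640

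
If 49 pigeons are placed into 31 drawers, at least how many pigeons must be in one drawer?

By the pigeonhole principle: ceiling(49/31).

Final answer: 2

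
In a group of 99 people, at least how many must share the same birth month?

There are 12 possible values for birth month. With 99 people and 12 categories, by pigeonhole: ceiling(99/12).

Final answer: 9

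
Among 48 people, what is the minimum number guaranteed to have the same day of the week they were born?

There are 7 possible values for day of the week they were born. With 48 people and 7 categories, by pigeonhole: ceiling(48/7).

Final answer: 7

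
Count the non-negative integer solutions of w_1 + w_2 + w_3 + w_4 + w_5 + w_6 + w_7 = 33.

Stars and bars with 33 stars and 6 bars:
C(33+7-1, 7-1) = C(39,6).

Final answer: C(39,6) = 3262623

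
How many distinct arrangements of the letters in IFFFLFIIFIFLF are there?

Letters (F:7, I:4, L:2). Total letters: 13.
Permutations = 13!/(7! x 4! x 2!).

Final answer: 25740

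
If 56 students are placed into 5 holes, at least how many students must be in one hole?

By the pigeonhole principle: ceiling(56/5).

Final answer: 12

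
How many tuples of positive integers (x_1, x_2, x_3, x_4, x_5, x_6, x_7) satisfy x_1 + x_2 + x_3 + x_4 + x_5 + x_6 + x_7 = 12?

Substitute x'_i = x_i - 1 (so x'_i >= 0). Then sum x'_i = 12 - 7 = 5.
Stars and bars: C(5+7-1, 7-1) = C(11,6).

Final answer: C(11,6) = 462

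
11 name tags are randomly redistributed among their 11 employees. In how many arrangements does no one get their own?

Use the recurrence D(n) = (n-1)(D(n-1) + D(n-2)) with D(0)=1, D(1)=0.
D(2) = 1 x (0 + 1) = 1
D(3) = 2 x (1 + 0) = 2
D(4) = 3 x (2 + 1) = 9
D(5) = 4 x (9 + 2) = 44
D(6) = 5 x (44 + 9) = 265
D(7) = 6 x (265 + 44) = 1854
D(8) = 7 x (1854 + 265) = 14833
D(9) = 8 x (14833 + 1854) = 133496
D(10) = 9 x (133496 + 14833) = 1334961
D(11) = 10 x (D(10) + D(9)) = 10 x (1334961 + 133496)

Final answer: D(11) = 14684570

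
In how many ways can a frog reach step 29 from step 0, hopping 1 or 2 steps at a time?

Condition on the final move: it is a 1-step (f(n-1) ways to get there) or a 2-step (f(n-2) ways), so f(n) = f(n-1) + f(n-2), with f(1)=1, f(2)=2.
Computing successive values: f(1)=1, f(2)=2, f(3)=3, f(4)=5, f(5)=8, f(6)=13, f(7)=21, f(8)=34, f(9)=55, f(10)=89, f(11)=144, f(12)=233, f(13)=377, f(14)=610, f(15)=987, f(16)=1597, f(17)=2584, f(18)=4181, f(19)=6765, f(20)=10946, f(21)=17711, f(22)=28657, f(23)=46368, f(24)=75025, f(25)=121393, f(26)=196418, f(27)=317811, f(28)=514229, f(29)=832040.

Final answer: 832040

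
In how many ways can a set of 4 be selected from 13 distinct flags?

C(13,4) = 13!/(4! x (13-4)!).

Final answer: C(13,4) = 715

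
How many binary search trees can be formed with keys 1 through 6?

This is counted by the nth Catalan number C_n. Here n = 6.
C_n = C(2n,n)/(n+1), so C_{6} = C(12,6)/7 = 924/7.

Final answer: C_{6} = 132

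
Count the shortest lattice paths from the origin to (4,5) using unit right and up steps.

Each path has 4 right steps and 5 up steps in some order (9 steps total).
Choose which 5 of the 9 steps are up: C(9,5).

Final answer: C(9,5) = 126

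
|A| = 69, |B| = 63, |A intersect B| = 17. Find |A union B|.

|A union B| = |A| + |B| - |A intersect B| = 69 + 63 - 17.

Final answer: 115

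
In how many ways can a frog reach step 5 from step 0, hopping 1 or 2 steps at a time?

Let f(n) count the ways. The last step is size 1 or 2, so f(n) = f(n-1) + f(n-2) with f(1)=1, f(2)=2.
Iterating the recurrence: f(1)=1, f(2)=2, f(3)=3, f(4)=5, f(5)=8.

Final answer: 8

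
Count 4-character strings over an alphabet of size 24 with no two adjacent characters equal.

Let g(n) count such strings. g(1) = 24, and each valid string of length n-1 extends in 23 ways (any symbol but the last), so g(n) = 23 g(n-1).
Total: g(4) = 24 x 23^3.

Final answer: 24 x 23^{3} = 292008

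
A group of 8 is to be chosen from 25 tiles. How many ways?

C(25,8) = 25!/(8! x 17!).

Final answer: \binom{25}{8} = 1081575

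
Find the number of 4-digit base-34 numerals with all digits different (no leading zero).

First digit: 33 (nonzero). Second: 33 (not first). Third: 32, etc.
Total: 33 x 33 x 32 x 31.

Final answer: 1080288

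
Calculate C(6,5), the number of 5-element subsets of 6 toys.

C(6,5) = 6!/(5! x (6-5)!).

Final answer: C(6,5) = 6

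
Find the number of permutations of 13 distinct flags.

The number of ways to arrange 13 distinct objects is 13!.

Final answer: 13! = 6227020800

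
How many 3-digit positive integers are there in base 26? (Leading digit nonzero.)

These are the integers in [26^2, 26^3), so the count is 26^3 - 26^2 = 25 x 26^2.

Final answer: 16900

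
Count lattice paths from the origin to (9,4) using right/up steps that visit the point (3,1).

Paths (0,0)->(3,1): C(4,1) = 4.
Paths (3,1)->(9,4): C(9,3) = 84.
By multiplication principle: 4 x 84.

Final answer: 336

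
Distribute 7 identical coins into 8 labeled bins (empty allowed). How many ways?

Stars and bars: C(n+k-1, k-1) = C(14,7).

Final answer: C(14,7) = 3432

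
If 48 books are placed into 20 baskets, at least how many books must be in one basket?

By the pigeonhole principle: ceiling(48/20).

Final answer: 3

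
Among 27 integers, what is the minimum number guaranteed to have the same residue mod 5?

There are 5 possible values for residue mod 5. With 27 integers and 5 categories, by pigeonhole: ceiling(27/5).

Final answer: 6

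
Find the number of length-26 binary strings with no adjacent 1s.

Let a(n) count valid strings. If the last bit is 0 the prefix is any valid string of length n-1; if it is 1 the string must end in 01 with a valid prefix of length n-2. So a(n) = a(n-1) + a(n-2), a(1)=2, a(2)=3.
Computing successive values: a(1)=2, a(2)=3, a(3)=5, a(4)=8, a(5)=13, a(6)=21, a(7)=34, a(8)=55, a(9)=89, a(10)=144, a(11)=233, a(12)=377, a(13)=610, a(14)=987, a(15)=1597, a(16)=2584, a(17)=4181, a(18)=6765, a(19)=10946, a(20)=17711, a(21)=28657, a(22)=46368, a(23)=75025, a(24)=121393, a(25)=196418, a(26)=317811.

Final answer: 317811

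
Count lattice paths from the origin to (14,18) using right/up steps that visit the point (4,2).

Paths (0,0)->(4,2): C(6,2) = 15.
Paths (4,2)->(14,18): C(26,16) = 5311735.
By multiplication principle: 15 x 5311735.

Final answer: 79676025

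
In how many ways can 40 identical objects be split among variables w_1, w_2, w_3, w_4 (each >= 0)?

Stars and bars with 40 stars and 3 bars:
C(40+4-1, 4-1) = C(43,3).

Final answer: C(43,3) = 12341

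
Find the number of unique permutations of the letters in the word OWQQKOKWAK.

Letters (A:1, K:3, O:2, Q:2, W:2). Total letters: 10.
Permutations = 10!/(3! x 2! x 2! x 2!).

Final answer: 75600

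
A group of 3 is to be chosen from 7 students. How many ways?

C(7,3) = 7!/(3! x (7-3)!).

Final answer: C(7,3) = 35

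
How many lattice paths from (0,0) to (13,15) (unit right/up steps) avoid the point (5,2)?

Total paths to (13,15): C(28,15) = 37442160.
Paths through (5,2): C(7,2) x C(21,13) = 4273290.
Avoiding (5,2): 37442160 - 4273290.

Final answer: 33168870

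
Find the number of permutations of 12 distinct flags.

The number of ways to arrange 12 distinct objects is 12!.

Final answer: 12! = 479001600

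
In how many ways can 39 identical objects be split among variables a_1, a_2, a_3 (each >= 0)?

Stars and bars with 39 stars and 2 bars:
C(39+3-1, 3-1) = C(41,2).

Final answer: C(41,2) = 820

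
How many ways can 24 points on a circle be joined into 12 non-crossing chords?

The structures are counted by the Catalan number C_n. Here n = 24/2 = 12.
C_n = C(2n,n) - C(2n,n+1), so C_{12} = C(24,12) - C(24,13) = 2704156 - 2496144.

Final answer: C_{12} = 208012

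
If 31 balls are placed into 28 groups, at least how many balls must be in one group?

By the pigeonhole principle: ceiling(31/28).

Final answer: 2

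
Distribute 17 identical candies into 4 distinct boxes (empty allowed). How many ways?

Stars and bars: C(n+k-1, k-1) = C(20,3).

Final answer: C(20,3) = 1140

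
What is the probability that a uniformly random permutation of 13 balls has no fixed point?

D(n) = (n-1)(D(n-1) + D(n-2)), D(0)=1, D(1)=0.
Building up: D(2)=1, D(3)=2, D(4)=9, D(5)=44, D(6)=265, D(7)=1854, D(8)=14833, D(9)=133496, D(10)=1334961, D(11)=14684570, D(12)=176214841, D(13)=2290792932.
Total arrangements: 13! = 6227020800.
Probability = D(13)/13! = 63633137/172972800.

Final answer: D(13)/13! = 2290792932/6227020800 = 0.367879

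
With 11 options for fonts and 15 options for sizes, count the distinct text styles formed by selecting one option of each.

By the multiplication principle: 11 x 15.

Final answer: 165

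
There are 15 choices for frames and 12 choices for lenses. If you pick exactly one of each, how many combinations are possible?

By the multiplication principle: 15 x 12.

Final answer: 180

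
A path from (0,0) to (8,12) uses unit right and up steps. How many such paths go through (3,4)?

Paths (0,0)->(3,4): C(7,4) = 35.
Paths (3,4)->(8,12): C(13,8) = 1287.
By multiplication principle: 35 x 1287.

Final answer: 45045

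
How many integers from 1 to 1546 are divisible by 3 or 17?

Multiples of 3: 515. Multiples of 17: 90. Of both (lcm=51): 30.
By inclusion-exclusion: 515 + 90 - 30.

Final answer: 575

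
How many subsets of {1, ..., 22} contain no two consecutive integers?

Let a(n) count such subsets of {1, ..., n}. Either n is excluded (a(n-1) ways) or n is included, forcing n-1 out (a(n-2) ways), so a(n) = a(n-1) + a(n-2) with a(1)=2, a(2)=3.
Building up term by term: a(1)=2, a(2)=3, a(3)=5, a(4)=8, a(5)=13, a(6)=21, a(7)=34, a(8)=55, a(9)=89, a(10)=144, a(11)=233, a(12)=377, a(13)=610, a(14)=987, a(15)=1597, a(16)=2584, a(17)=4181, a(18)=6765, a(19)=10946, a(20)=17711, a(21)=28657, a(22)=46368.

Final answer: 46368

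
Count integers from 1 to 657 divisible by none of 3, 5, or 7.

|div by 3|=219, |div by 5|=131, |div by 7|=93.
|div by 3&5|=43, |div by 3&7|=31, |div by 5&7|=18, |div by all|=6.
By inclusion-exclusion, divisible by at least one: 219+131+93-43-31-18+6 = 357.
Not divisible by any: 657 - 357.

Final answer: 300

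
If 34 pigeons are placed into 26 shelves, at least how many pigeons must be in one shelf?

By the pigeonhole principle: ceiling(34/26).

Final answer: 2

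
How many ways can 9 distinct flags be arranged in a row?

The number of ways to arrange 9 distinct objects is 9!.

Final answer: 9! = 362880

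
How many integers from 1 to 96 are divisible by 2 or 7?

Multiples of 2: 48. Multiples of 7: 13. Of both (lcm=14): 6.
By inclusion-exclusion: 48 + 13 - 6.

Final answer: 55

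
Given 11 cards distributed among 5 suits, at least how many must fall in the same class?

By pigeonhole with 11 objects and 5 categories: ceiling(11/5).

Final answer: 3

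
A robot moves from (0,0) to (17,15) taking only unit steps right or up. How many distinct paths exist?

Each path has 17 right steps and 15 up steps in some order (32 steps total).
Choose which 15 of the 32 steps are up: C(32,15).

Final answer: C(32,15) = 565722720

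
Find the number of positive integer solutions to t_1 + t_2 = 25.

Substitute t'_i = t_i - 1 (so t'_i >= 0). Then sum t'_i = 25 - 2 = 23.
Stars and bars: C(23+2-1, 2-1) = C(24,1).

Final answer: C(24,1) = 24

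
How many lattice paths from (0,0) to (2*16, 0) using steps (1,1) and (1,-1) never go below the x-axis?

Total monotonic paths to (16,16): C(32,16) = 601080390.
By the reflection principle, paths that go above the diagonal number C(32,17) = 565722720.
Valid Dyck paths: 601080390 - 565722720.
(Equivalently, C_{16} = C(32,16)/17 = 601080390/17.)

Final answer: C_{16} = 35357670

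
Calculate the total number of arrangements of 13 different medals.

The number of ways to arrange 13 distinct objects is 13!.

Final answer: 13! = 6227020800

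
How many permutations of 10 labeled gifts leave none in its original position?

D(n) = (n-1)(D(n-1) + D(n-2)), D(0)=1, D(1)=0.
D(2) = 1 x (0 + 1) = 1
D(3) = 2 x (1 + 0) = 2
D(4) = 3 x (2 + 1) = 9
D(5) = 4 x (9 + 2) = 44
D(6) = 5 x (44 + 9) = 265
D(7) = 6 x (265 + 44) = 1854
D(8) = 7 x (1854 + 265) = 14833
D(9) = 8 x (14833 + 1854) = 133496
D(10) = 9 x (D(9) + D(8)) = 9 x (133496 + 14833)

Final answer: D(10) = 1334961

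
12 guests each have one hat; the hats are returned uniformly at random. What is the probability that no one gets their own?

Use the recurrence D(n) = (n-1)(D(n-1) + D(n-2)) with D(0)=1, D(1)=0.
Building up: D(2)=1, D(3)=2, D(4)=9, D(5)=44, D(6)=265, D(7)=1854, D(8)=14833, D(9)=133496, D(10)=1334961, D(11)=14684570, D(12)=176214841.
Total arrangements: 12! = 479001600.
Probability = D(12)/12! = 16019531/43545600.

Final answer: D(12)/12! = 176214841/479001600 = 0.367879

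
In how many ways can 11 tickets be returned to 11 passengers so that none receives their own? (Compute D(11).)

D(n) = (n-1)(D(n-1) + D(n-2)), D(0)=1, D(1)=0.
D(2) = 1 x (0 + 1) = 1
D(3) = 2 x (1 + 0) = 2
D(4) = 3 x (2 + 1) = 9
D(5) = 4 x (9 + 2) = 44
D(6) = 5 x (44 + 9) = 265
D(7) = 6 x (265 + 44) = 1854
D(8) = 7 x (1854 + 265) = 14833
D(9) = 8 x (14833 + 1854) = 133496
D(10) = 9 x (133496 + 14833) = 1334961
D(11) = 10 x (D(10) + D(9)) = 10 x (1334961 + 133496)

Final answer: D(11) = 14684570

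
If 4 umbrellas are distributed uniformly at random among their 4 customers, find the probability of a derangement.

Derangements satisfy D(n) = (n-1)(D(n-1) + D(n-2)), starting from D(0)=1, D(1)=0.
Building up: D(2)=1, D(3)=2, D(4)=9.
Total arrangements: 4! = 24.
Probability = D(4)/4! = 3/8.

Final answer: D(4)/4! = 9/24 = 0.375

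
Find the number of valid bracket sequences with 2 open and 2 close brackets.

The structures are counted by the Catalan number C_n. Here n = 2 (pairs).
C_n = C(2n,n) - C(2n,n+1), so C_{2} = C(4,2) - C(4,3) = 6 - 4.

Final answer: C_{2} = 2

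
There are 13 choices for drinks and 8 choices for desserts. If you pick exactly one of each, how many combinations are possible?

By the multiplication principle: 13 x 8.

Final answer: 104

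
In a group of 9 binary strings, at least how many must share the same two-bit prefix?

There are 4 possible values for two-bit prefix. With 9 binary strings and 4 categories, by pigeonhole: ceiling(9/4).

Final answer: 3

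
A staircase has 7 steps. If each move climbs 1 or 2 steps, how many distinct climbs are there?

Let f(n) count the ways. The last step is size 1 or 2, so f(n) = f(n-1) + f(n-2) with f(1)=1, f(2)=2.
Computing successive values: f(1)=1, f(2)=2, f(3)=3, f(4)=5, f(5)=8, f(6)=13, f(7)=21.

Final answer: 21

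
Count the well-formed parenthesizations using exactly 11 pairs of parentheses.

The structures are counted by the Catalan number C_n. Here n = 11 (pairs).
C_n = C(2n,n)/(n+1), so C_{11} = C(22,11)/12 = 705432/12.

Final answer: C_{11} = 58786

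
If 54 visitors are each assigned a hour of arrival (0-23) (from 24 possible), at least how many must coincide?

There are 24 possible values for hour of arrival (0-23). With 54 visitors and 24 categories, by pigeonhole: ceiling(54/24).

Final answer: 3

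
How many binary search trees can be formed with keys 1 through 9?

This is a standard Catalan-number count: the answer is C_n. Here n = 9.
C_n = C(2n,n) - C(2n,n+1), so C_{9} = C(18,9) - C(18,10) = 48620 - 43758.

Final answer: C_{9} = 4862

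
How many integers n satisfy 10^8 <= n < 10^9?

The leading digit cannot be 0 (9 options); the other 8 digits can be anything (10 options each).
Total: 9 x 10^8.

Final answer: 900000000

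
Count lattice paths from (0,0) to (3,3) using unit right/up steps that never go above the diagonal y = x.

Total monotonic paths to (3,3): C(6,3) = 20.
By the reflection principle, paths that go above the diagonal number C(6,4) = 15.
Valid Dyck paths: 20 - 15.
(Check: C(6,3) - C(6,4) = C(6,3)/4, the Catalan number C_{3}.)

Final answer: C_{3} = 5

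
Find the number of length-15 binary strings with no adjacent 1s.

A valid string ends in 0 (append to any length-(n-1) valid string) or in 01 (append to any length-(n-2) valid string), so a(n) = a(n-1) + a(n-2) with a(1)=2, a(2)=3.
Iterating the recurrence: a(1)=2, a(2)=3, a(3)=5, a(4)=8, a(5)=13, a(6)=21, a(7)=34, a(8)=55, a(9)=89, a(10)=144, a(11)=233, a(12)=377, a(13)=610, a(14)=987, a(15)=1597.

Final answer: 1597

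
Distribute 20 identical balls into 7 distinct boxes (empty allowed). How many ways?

Stars and bars: C(n+k-1, k-1) = C(26,6).

Final answer: C(26,6) = 230230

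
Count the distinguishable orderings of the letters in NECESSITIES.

Letters (C:1, E:3, I:2, N:1, S:3, T:1). Total letters: 11.
Permutations = 11!/(3! x 3! x 2!).

Final answer: 554400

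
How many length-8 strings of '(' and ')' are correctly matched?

The structures are counted by the Catalan number C_n. Here n = 4 (pairs).
Using C_0 = 1 and C_(k+1) = C_k x 2(2k+1)/(k+2), build up term by term: C_1=1, C_2=2, C_3=5, C_4=14.

Final answer: C_{4} = 14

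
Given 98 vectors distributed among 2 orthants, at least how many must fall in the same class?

By pigeonhole with 98 objects and 2 categories: ceiling(98/2).

Final answer: 49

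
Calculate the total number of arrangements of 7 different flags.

The number of ways to arrange 7 distinct objects is 7!.

Final answer: 7! = 5040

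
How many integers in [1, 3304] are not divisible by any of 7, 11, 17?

|div by 7|=472, |div by 11|=300, |div by 17|=194.
|div by 7&11|=42, |div by 7&17|=27, |div by 11&17|=17, |div by all|=2.
By inclusion-exclusion, divisible by at least one: 472+300+194-42-27-17+2 = 882.
Not divisible by any: 3304 - 882.

Final answer: 2422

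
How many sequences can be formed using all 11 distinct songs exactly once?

The number of ways to arrange 11 distinct objects is 11!.

Final answer: 11! = 39916800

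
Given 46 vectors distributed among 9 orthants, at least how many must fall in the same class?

By pigeonhole with 46 objects and 9 categories: ceiling(46/9).

Final answer: 6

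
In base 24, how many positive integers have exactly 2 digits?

In base 24, the leading digit has 23 choices (1..23); each of the remaining 1 digits has 24 choices.
Total: 23 x 24^1.

Final answer: 552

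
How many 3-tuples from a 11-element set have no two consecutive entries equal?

Let g(n) count such strings. g(1) = 11, and each valid string of length n-1 extends in 10 ways (any symbol but the last), so g(n) = 10 g(n-1).
Total: g(3) = 11 x 10^2.

Final answer: 11 x 10^{2} = 1100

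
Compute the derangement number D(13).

Use the recurrence D(n) = (n-1)(D(n-1) + D(n-2)) with D(0)=1, D(1)=0.
Building up: D(2)=1, D(3)=2, D(4)=9, D(5)=44, D(6)=265, D(7)=1854, D(8)=14833, D(9)=133496, D(10)=1334961, D(11)=14684570, D(12)=176214841.
D(13) = 12 x (D(12) + D(11)) = 12 x (176214841 + 14684570).

Final answer: D(13) = 2290792932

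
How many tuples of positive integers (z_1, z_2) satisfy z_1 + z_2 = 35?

Substitute z'_i = z_i - 1 (so z'_i >= 0). Then sum z'_i = 35 - 2 = 33.
Stars and bars: C(33+2-1, 2-1) = C(34,1).

Final answer: C(34,1) = 34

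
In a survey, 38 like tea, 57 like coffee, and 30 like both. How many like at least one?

|A union B| = |A| + |B| - |A intersect B| = 38 + 57 - 30.

Final answer: 65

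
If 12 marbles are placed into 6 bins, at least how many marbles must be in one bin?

By the pigeonhole principle: ceiling(12/6).

Final answer: 2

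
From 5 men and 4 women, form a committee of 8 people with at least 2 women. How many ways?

Sum over valid woman counts:
C(4,3)C(5,5) = 4
C(4,4)C(5,4) = 5
Total: 4 + 5.

Final answer: 9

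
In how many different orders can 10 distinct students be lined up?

The number of ways to arrange 10 distinct objects is 10!.

Final answer: 10! = 3628800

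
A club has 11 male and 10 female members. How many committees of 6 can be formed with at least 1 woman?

Sum over valid woman counts:
C(10,1)C(11,5) = 4620
C(10,2)C(11,4) = 14850
C(10,3)C(11,3) = 19800
C(10,4)C(11,2) = 11550
C(10,5)C(11,1) = 2772
C(10,6)C(11,0) = 210
Total: 4620 + 14850 + 19800 + 11550 + 2772 + 210.

Final answer: 53802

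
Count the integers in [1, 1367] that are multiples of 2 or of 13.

Multiples of 2: 683. Multiples of 13: 105. Of both (lcm=26): 52.
By inclusion-exclusion: 683 + 105 - 52.

Final answer: 736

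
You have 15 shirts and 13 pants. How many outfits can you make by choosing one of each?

By the multiplication principle: 15 x 13.

Final answer: 195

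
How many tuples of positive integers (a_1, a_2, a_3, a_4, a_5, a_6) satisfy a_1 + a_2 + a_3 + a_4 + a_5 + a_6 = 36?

Substitute a'_i = a_i - 1 (so a'_i >= 0). Then sum a'_i = 36 - 6 = 30.
Stars and bars: C(30+6-1, 6-1) = C(35,5).

Final answer: C(35,5) = 324632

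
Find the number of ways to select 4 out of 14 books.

C(14,4) = 14!/(4! x 10!).

Final answer: \binom{14}{4} = 1001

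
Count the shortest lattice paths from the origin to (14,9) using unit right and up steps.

Each path has 14 right steps and 9 up steps in some order (23 steps total).
Choose which 9 of the 23 steps are up: C(23,9).

Final answer: C(23,9) = 817190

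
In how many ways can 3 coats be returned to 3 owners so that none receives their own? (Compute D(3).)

Derangements satisfy D(n) = (n-1)(D(n-1) + D(n-2)), starting from D(0)=1, D(1)=0.
D(2) = 1 x (0 + 1) = 1
D(3) = 2 x (D(2) + D(1)) = 2 x (1 + 0)

Final answer: D(3) = 2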